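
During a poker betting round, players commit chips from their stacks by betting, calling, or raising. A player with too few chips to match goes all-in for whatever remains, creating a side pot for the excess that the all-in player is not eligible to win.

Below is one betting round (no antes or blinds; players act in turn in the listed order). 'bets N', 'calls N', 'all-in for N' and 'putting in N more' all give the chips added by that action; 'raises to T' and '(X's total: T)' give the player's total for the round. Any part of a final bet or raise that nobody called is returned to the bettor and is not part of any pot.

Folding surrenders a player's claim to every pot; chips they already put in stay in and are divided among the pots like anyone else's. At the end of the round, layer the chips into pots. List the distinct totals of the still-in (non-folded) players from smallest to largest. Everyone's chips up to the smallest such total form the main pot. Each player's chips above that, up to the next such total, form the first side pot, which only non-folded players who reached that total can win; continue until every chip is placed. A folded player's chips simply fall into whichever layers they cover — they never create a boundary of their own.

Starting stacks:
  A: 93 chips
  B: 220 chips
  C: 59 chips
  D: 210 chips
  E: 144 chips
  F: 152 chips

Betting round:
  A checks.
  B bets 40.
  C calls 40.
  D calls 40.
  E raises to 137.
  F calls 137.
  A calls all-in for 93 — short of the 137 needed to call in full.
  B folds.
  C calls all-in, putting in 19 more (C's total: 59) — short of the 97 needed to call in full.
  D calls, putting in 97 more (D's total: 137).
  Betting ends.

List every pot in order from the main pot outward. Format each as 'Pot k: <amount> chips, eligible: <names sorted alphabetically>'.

Pot 1: 335 chips, eligible: A, C, D, E, F
Pot 2: 136 chips, eligible: A, D, E, F
Pot 3: 132 chips, eligible: D, E, F

Derivation:
Contributions: A=93, B=40, C=59, D=137, E=137, F=137
Folded: B
Pot levels (distinct totals of non-folded players): 59, 93, 137
Layer 1-59: A 59 + B 40 + C 59 + D 59 + E 59 + F 59 = 335 chips; eligible A, C, D, E, F
Layer 60-93: 34 each from A, D, E, F = 34*4 = 136 chips; eligible A, D, E, F
Layer 94-137: 44 each from D, E, F = 44*3 = 132 chips; eligible D, E, F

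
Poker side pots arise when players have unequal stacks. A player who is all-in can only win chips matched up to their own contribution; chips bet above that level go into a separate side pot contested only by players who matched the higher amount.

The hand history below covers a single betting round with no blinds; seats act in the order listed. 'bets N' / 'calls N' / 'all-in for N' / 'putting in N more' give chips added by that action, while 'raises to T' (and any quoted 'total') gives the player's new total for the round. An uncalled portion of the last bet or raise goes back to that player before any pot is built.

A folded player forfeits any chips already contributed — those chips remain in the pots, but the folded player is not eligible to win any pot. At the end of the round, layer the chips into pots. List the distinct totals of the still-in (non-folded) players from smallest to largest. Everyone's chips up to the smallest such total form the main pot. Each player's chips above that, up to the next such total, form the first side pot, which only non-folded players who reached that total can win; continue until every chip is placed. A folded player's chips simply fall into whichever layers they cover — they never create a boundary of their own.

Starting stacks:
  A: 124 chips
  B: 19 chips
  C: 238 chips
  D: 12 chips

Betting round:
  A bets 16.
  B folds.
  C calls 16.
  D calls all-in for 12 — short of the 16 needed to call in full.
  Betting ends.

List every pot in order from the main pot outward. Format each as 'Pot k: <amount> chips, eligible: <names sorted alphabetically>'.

Pot 1: 36 chips, eligible: A, C, D
Pot 2: 8 chips, eligible: A, C

Derivation:
Contributions: A=16, C=16, D=12
Folded: B
Pot levels (distinct totals of non-folded players): 12, 16
Layer 1-12: 12 each from A, C, D = 12*3 = 36 chips; eligible A, C, D
Layer 13-16: 4 each from A, C = 4*2 = 8 chips; eligible A, C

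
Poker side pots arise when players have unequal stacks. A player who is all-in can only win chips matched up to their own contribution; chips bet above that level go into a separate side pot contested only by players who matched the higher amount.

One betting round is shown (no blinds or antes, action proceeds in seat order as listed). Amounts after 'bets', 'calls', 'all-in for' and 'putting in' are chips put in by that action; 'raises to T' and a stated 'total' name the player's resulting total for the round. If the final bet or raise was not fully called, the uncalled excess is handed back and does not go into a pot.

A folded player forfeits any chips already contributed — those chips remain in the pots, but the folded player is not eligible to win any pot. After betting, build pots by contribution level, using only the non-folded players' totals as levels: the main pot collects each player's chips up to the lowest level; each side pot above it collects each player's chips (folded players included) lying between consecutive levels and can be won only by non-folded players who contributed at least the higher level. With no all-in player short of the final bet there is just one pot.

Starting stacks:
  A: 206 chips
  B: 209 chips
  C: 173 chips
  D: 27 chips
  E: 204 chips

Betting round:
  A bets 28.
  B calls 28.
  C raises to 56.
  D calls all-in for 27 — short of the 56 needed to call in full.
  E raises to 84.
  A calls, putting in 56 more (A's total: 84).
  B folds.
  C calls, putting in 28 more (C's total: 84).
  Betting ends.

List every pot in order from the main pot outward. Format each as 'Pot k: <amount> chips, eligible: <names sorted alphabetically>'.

Contributions: A=84, B=28, C=84, D=27, E=84
Folded: B
Pot levels (distinct totals of non-folded players): 27, 84
Layer 1-27: 27 each from A, B, C, D, E = 27*5 = 135 chips; eligible A, C, D, E
Layer 28-84: A 57 + B 1 + C 57 + E 57 = 172 chips; eligible A, C, E

Pot 1: 135 chips, eligible: A, C, D, E
Pot 2: 172 chips, eligible: A, C, E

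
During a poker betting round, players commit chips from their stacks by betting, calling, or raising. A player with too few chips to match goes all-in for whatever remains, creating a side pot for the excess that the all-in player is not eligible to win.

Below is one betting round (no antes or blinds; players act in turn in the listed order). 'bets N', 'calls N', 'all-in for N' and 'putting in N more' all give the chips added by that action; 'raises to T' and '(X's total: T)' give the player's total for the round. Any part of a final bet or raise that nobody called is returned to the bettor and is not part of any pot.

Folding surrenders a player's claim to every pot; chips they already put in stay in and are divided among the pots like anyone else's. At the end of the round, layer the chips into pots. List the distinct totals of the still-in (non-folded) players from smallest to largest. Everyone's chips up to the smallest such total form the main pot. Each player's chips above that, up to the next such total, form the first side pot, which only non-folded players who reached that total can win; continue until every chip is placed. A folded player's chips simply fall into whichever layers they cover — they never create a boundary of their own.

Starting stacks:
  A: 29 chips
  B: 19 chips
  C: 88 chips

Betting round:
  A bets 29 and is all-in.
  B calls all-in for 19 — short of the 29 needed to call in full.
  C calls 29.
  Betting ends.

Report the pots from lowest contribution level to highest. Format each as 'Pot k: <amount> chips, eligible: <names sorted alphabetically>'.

Contributions: A=29, B=19, C=29
Pot levels (distinct totals of non-folded players): 19, 29
Layer 1-19: 19 each from A, B, C = 19*3 = 57 chips; eligible A, B, C
Layer 20-29: 10 each from A, C = 10*2 = 20 chips; eligible A, C

Pot 1: 57 chips, eligible: A, B, C
Pot 2: 20 chips, eligible: A, C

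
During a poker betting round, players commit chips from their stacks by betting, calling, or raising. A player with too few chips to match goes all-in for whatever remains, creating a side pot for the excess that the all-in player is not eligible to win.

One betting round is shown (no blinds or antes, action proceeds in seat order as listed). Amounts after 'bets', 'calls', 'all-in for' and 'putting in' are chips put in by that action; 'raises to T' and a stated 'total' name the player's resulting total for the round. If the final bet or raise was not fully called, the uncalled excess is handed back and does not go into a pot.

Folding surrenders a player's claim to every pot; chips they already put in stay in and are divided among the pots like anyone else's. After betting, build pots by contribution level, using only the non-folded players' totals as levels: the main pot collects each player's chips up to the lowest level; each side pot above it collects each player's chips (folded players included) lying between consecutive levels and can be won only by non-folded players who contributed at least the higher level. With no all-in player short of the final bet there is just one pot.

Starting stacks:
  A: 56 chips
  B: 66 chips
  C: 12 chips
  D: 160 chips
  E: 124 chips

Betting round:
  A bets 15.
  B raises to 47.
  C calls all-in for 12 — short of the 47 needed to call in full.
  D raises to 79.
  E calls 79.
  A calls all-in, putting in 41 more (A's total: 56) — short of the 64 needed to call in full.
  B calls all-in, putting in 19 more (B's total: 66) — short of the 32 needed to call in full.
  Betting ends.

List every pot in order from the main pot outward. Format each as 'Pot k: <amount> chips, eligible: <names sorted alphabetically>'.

Contributions: A=56, B=66, C=12, D=79, E=79
Pot levels (distinct totals of non-folded players): 12, 56, 66, 79
Layer 1-12: 12 each from A, B, C, D, E = 12*5 = 60 chips; eligible A, B, C, D, E
Layer 13-56: 44 each from A, B, D, E = 44*4 = 176 chips; eligible A, B, D, E
Layer 57-66: 10 each from B, D, E = 10*3 = 30 chips; eligible B, D, E
Layer 67-79: 13 each from D, E = 13*2 = 26 chips; eligible D, E

Pot 1: 60 chips, eligible: A, B, C, D, E
Pot 2: 176 chips, eligible: A, B, D, E
Pot 3: 30 chips, eligible: B, D, E
Pot 4: 26 chips, eligible: D, E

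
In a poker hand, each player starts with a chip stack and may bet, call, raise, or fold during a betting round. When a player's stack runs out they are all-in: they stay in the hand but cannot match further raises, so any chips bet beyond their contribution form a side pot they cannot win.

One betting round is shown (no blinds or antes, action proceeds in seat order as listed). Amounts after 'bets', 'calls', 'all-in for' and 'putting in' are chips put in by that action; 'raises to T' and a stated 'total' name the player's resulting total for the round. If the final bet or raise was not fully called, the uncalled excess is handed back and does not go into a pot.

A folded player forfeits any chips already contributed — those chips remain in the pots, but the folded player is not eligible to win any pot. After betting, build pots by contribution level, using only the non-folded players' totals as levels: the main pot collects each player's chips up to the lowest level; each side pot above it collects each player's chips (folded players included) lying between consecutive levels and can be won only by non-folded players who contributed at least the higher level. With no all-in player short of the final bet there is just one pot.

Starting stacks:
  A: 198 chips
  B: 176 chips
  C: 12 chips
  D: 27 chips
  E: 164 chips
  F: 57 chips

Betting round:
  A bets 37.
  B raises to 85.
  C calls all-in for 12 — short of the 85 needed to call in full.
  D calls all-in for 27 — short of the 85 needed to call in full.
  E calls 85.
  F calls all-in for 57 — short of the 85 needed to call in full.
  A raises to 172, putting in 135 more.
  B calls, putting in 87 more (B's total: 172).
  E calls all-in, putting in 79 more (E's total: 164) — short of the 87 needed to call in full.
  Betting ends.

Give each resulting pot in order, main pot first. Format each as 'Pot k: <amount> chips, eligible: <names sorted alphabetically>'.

Pot 1: 72 chips, eligible: A, B, C, D, E, F
Pot 2: 75 chips, eligible: A, B, D, E, F
Pot 3: 120 chips, eligible: A, B, E, F
Pot 4: 321 chips, eligible: A, B, E
Pot 5: 16 chips, eligible: A, B

Derivation:
Contributions: A=172, B=172, C=12, D=27, E=164, F=57
Pot levels (distinct totals of non-folded players): 12, 27, 57, 164, 172
Layer 1-12: 12 each from A, B, C, D, E, F = 12*6 = 72 chips; eligible A, B, C, D, E, F
Layer 13-27: 15 each from A, B, D, E, F = 15*5 = 75 chips; eligible A, B, D, E, F
Layer 28-57: 30 each from A, B, E, F = 30*4 = 120 chips; eligible A, B, E, F
Layer 58-164: 107 each from A, B, E = 107*3 = 321 chips; eligible A, B, E
Layer 165-172: 8 each from A, B = 8*2 = 16 chips; eligible A, B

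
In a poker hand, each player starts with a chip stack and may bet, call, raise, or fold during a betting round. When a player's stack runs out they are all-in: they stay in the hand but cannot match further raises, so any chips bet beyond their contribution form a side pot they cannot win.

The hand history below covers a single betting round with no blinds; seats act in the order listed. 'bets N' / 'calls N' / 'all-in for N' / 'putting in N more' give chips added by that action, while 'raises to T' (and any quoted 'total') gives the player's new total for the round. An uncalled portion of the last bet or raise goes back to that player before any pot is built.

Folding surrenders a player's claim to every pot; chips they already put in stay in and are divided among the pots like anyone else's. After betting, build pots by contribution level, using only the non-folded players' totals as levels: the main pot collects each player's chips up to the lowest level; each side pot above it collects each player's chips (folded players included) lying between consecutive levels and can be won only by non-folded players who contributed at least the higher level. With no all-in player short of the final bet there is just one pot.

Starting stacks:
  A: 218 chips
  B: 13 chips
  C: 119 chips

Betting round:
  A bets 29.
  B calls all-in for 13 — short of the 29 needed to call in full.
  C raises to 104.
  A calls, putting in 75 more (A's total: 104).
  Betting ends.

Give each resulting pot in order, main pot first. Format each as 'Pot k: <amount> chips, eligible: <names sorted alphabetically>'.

Pot 1: 39 chips, eligible: A, B, C
Pot 2: 182 chips, eligible: A, C

Derivation:
Contributions: A=104, B=13, C=104
Pot levels (distinct totals of non-folded players): 13, 104
Layer 1-13: 13 each from A, B, C = 13*3 = 39 chips; eligible A, B, C
Layer 14-104: 91 each from A, C = 91*2 = 182 chips; eligible A, C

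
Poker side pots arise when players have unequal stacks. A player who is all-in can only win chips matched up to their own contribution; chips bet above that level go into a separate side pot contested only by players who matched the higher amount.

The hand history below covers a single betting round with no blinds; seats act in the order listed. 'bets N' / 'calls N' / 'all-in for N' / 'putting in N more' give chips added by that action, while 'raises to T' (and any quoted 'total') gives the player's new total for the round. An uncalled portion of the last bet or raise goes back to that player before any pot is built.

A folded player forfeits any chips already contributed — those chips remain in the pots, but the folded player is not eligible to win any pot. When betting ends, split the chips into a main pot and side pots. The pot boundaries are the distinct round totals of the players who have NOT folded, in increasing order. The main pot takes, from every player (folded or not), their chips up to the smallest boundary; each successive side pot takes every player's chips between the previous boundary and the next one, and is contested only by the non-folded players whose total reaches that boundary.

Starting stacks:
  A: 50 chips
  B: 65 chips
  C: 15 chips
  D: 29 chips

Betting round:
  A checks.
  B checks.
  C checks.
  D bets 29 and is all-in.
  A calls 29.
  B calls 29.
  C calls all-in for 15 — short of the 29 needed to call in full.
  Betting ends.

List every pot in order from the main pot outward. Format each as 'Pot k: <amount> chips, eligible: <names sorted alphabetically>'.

Pot 1: 60 chips, eligible: A, B, C, D
Pot 2: 42 chips, eligible: A, B, D

Derivation:
Contributions: A=29, B=29, C=15, D=29
Pot levels (distinct totals of non-folded players): 15, 29
Layer 1-15: 15 each from A, B, C, D = 15*4 = 60 chips; eligible A, B, C, D
Layer 16-29: 14 each from A, B, D = 14*3 = 42 chips; eligible A, B, D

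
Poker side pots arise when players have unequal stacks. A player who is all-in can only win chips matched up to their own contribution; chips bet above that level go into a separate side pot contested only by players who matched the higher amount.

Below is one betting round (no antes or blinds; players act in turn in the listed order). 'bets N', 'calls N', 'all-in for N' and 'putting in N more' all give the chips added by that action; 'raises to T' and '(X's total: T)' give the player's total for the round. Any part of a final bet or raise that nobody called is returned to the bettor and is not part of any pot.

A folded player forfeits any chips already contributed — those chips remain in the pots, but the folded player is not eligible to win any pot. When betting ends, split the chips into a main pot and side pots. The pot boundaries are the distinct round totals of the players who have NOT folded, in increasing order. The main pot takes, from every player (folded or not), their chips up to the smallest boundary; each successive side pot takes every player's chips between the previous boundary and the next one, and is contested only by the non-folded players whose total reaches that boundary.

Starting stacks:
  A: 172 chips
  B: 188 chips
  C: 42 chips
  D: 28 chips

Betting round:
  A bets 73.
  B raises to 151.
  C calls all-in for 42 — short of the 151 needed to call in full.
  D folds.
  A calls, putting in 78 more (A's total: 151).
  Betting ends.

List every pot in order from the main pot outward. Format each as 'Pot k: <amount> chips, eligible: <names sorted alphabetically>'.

Pot 1: 126 chips, eligible: A, B, C
Pot 2: 218 chips, eligible: A, B

Derivation:
Contributions: A=151, B=151, C=42
Folded: D
Pot levels (distinct totals of non-folded players): 42, 151
Layer 1-42: 42 each from A, B, C = 42*3 = 126 chips; eligible A, B, C
Layer 43-151: 109 each from A, B = 109*2 = 218 chips; eligible A, B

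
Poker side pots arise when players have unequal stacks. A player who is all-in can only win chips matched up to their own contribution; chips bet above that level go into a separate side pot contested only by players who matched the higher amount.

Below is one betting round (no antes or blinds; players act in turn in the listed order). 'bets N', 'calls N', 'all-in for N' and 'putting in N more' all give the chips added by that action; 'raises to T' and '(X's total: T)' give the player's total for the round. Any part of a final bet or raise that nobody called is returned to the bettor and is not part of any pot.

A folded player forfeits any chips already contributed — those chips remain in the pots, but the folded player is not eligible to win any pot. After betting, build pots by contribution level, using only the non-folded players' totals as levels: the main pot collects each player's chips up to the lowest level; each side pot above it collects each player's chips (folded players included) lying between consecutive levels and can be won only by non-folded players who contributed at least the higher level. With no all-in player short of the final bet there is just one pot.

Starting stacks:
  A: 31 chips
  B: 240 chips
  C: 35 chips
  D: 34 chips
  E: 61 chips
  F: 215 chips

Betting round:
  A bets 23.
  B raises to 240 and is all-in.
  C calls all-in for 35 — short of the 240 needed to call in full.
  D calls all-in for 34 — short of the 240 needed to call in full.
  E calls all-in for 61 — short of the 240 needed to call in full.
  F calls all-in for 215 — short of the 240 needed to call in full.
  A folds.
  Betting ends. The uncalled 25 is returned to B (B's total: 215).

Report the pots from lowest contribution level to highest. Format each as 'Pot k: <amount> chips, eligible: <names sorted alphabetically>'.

Contributions (after 25 returned to B): A=23, B=215, C=35, D=34, E=61, F=215
Folded: A
Pot levels (distinct totals of non-folded players): 34, 35, 61, 215
Layer 1-34: A 23 + B 34 + C 34 + D 34 + E 34 + F 34 = 193 chips; eligible B, C, D, E, F
Layer 35-35: 1 each from B, C, E, F = 1*4 = 4 chips; eligible B, C, E, F
Layer 36-61: 26 each from B, E, F = 26*3 = 78 chips; eligible B, E, F
Layer 62-215: 154 each from B, F = 154*2 = 308 chips; eligible B, F

Pot 1: 193 chips, eligible: B, C, D, E, F
Pot 2: 4 chips, eligible: B, C, E, F
Pot 3: 78 chips, eligible: B, E, F
Pot 4: 308 chips, eligible: B, F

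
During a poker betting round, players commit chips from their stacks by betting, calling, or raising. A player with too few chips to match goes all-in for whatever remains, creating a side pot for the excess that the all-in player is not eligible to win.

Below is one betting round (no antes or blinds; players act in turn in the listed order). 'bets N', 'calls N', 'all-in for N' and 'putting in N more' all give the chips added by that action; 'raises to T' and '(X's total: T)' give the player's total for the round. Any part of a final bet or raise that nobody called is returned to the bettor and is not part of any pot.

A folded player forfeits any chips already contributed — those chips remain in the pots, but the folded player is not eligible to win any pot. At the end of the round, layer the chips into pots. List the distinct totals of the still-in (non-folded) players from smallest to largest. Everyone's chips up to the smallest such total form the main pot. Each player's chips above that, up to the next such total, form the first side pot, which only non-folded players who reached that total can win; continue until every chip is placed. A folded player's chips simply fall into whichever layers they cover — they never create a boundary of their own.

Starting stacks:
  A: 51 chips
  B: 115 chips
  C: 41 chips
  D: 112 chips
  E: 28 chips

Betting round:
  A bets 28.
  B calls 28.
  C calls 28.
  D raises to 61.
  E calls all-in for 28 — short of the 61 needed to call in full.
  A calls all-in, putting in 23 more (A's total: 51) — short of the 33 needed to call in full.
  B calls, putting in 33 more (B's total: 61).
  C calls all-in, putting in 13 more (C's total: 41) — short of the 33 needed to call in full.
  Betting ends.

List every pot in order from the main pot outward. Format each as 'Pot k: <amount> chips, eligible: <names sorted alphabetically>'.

Pot 1: 140 chips, eligible: A, B, C, D, E
Pot 2: 52 chips, eligible: A, B, C, D
Pot 3: 30 chips, eligible: A, B, D
Pot 4: 20 chips, eligible: B, D

Derivation:
Contributions: A=51, B=61, C=41, D=61, E=28
Pot levels (distinct totals of non-folded players): 28, 41, 51, 61
Layer 1-28: 28 each from A, B, C, D, E = 28*5 = 140 chips; eligible A, B, C, D, E
Layer 29-41: 13 each from A, B, C, D = 13*4 = 52 chips; eligible A, B, C, D
Layer 42-51: 10 each from A, B, D = 10*3 = 30 chips; eligible A, B, D
Layer 52-61: 10 each from B, D = 10*2 = 20 chips; eligible B, D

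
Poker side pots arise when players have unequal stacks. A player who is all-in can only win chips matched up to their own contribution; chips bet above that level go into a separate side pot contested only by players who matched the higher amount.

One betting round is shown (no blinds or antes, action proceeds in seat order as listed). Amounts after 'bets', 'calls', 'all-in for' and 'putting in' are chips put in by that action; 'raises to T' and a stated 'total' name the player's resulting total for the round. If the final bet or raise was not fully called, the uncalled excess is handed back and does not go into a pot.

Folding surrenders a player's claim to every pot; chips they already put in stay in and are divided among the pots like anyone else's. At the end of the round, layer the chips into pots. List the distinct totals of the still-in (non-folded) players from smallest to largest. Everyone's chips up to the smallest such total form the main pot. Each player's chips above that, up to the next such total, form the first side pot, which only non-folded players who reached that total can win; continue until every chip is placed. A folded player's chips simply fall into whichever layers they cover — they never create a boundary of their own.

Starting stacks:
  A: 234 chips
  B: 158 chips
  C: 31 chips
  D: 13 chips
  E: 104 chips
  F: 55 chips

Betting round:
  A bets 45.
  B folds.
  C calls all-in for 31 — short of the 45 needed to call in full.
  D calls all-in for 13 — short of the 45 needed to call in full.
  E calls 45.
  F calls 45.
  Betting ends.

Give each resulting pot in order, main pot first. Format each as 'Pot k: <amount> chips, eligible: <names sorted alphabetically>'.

Contributions: A=45, C=31, D=13, E=45, F=45
Folded: B
Pot levels (distinct totals of non-folded players): 13, 31, 45
Layer 1-13: 13 each from A, C, D, E, F = 13*5 = 65 chips; eligible A, C, D, E, F
Layer 14-31: 18 each from A, C, E, F = 18*4 = 72 chips; eligible A, C, E, F
Layer 32-45: 14 each from A, E, F = 14*3 = 42 chips; eligible A, E, F

Pot 1: 65 chips, eligible: A, C, D, E, F
Pot 2: 72 chips, eligible: A, C, E, F
Pot 3: 42 chips, eligible: A, E, F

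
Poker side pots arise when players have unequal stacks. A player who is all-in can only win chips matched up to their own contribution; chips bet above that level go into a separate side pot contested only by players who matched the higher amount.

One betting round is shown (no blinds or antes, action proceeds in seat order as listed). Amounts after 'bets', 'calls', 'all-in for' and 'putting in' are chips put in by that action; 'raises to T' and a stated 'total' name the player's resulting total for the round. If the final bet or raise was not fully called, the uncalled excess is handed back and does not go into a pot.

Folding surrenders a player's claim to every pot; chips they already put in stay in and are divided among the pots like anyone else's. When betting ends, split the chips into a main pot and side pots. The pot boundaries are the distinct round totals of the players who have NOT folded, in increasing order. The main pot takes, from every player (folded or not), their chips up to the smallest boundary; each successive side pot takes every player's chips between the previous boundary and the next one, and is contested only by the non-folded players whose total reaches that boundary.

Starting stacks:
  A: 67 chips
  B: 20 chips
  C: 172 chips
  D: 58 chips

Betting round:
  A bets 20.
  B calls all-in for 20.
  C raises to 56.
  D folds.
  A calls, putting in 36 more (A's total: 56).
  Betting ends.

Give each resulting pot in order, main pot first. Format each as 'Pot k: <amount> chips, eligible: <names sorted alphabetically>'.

Contributions: A=56, B=20, C=56
Folded: D
Pot levels (distinct totals of non-folded players): 20, 56
Layer 1-20: 20 each from A, B, C = 20*3 = 60 chips; eligible A, B, C
Layer 21-56: 36 each from A, C = 36*2 = 72 chips; eligible A, C

Pot 1: 60 chips, eligible: A, B, C
Pot 2: 72 chips, eligible: A, C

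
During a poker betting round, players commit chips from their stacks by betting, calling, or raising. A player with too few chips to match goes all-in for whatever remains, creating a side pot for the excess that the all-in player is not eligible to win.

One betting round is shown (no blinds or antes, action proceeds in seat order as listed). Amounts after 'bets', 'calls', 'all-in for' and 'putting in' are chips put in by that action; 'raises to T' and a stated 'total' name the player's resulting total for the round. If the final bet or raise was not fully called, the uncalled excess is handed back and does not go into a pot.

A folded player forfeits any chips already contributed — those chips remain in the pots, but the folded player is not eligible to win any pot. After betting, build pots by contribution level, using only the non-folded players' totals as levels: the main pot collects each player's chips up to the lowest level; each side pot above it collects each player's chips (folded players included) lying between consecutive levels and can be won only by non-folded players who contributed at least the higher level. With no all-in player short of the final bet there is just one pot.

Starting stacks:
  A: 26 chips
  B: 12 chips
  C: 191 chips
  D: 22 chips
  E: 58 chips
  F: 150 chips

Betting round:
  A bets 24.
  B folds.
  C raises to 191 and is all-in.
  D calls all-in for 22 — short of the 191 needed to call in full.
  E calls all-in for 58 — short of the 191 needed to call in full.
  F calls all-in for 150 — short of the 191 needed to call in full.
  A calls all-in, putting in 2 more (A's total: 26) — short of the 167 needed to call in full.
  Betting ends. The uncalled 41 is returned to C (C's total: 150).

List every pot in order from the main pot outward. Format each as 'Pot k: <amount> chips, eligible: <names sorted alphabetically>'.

Contributions (after 41 returned to C): A=26, C=150, D=22, E=58, F=150
Folded: B
Pot levels (distinct totals of non-folded players): 22, 26, 58, 150
Layer 1-22: 22 each from A, C, D, E, F = 22*5 = 110 chips; eligible A, C, D, E, F
Layer 23-26: 4 each from A, C, E, F = 4*4 = 16 chips; eligible A, C, E, F
Layer 27-58: 32 each from C, E, F = 32*3 = 96 chips; eligible C, E, F
Layer 59-150: 92 each from C, F = 92*2 = 184 chips; eligible C, F

Pot 1: 110 chips, eligible: A, C, D, E, F
Pot 2: 16 chips, eligible: A, C, E, F
Pot 3: 96 chips, eligible: C, E, F
Pot 4: 184 chips, eligible: C, F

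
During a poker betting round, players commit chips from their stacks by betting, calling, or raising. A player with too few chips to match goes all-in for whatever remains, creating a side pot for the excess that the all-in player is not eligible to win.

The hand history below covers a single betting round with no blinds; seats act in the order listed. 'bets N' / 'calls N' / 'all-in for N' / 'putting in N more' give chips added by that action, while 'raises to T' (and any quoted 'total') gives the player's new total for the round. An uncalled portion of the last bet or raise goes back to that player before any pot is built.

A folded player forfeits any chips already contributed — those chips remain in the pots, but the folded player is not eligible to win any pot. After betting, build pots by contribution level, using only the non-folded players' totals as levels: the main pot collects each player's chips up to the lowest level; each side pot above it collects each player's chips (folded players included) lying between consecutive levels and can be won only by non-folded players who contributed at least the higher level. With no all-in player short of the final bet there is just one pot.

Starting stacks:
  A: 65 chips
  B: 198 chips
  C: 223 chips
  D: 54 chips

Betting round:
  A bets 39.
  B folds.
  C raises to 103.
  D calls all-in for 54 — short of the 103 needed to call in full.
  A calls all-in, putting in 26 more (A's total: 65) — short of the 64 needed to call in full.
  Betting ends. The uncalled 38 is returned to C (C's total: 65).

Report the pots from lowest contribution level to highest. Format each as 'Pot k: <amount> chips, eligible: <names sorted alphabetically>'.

Pot 1: 162 chips, eligible: A, C, D
Pot 2: 22 chips, eligible: A, C

Derivation:
Contributions (after 38 returned to C): A=65, C=65, D=54
Folded: B
Pot levels (distinct totals of non-folded players): 54, 65
Layer 1-54: 54 each from A, C, D = 54*3 = 162 chips; eligible A, C, D
Layer 55-65: 11 each from A, C = 11*2 = 22 chips; eligible A, C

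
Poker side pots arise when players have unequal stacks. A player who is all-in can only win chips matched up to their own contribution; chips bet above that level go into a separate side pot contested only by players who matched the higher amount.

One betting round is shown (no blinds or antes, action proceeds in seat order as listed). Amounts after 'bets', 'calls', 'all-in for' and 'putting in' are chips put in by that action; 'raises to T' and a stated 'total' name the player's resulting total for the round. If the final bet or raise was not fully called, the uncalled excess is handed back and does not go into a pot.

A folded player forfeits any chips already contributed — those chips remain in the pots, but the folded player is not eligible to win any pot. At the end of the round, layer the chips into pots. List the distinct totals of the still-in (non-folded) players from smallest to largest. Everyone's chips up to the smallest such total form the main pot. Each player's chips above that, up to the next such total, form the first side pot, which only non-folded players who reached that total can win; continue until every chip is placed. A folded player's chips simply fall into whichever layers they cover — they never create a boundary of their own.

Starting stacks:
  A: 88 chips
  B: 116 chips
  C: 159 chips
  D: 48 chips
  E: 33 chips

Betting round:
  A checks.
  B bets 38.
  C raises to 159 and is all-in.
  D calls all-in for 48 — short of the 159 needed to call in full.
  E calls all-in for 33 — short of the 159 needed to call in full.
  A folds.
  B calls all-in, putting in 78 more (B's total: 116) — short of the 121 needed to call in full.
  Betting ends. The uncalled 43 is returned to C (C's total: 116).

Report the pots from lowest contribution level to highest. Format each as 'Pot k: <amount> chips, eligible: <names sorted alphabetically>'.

Contributions (after 43 returned to C): B=116, C=116, D=48, E=33
Folded: A
Pot levels (distinct totals of non-folded players): 33, 48, 116
Layer 1-33: 33 each from B, C, D, E = 33*4 = 132 chips; eligible B, C, D, E
Layer 34-48: 15 each from B, C, D = 15*3 = 45 chips; eligible B, C, D
Layer 49-116: 68 each from B, C = 68*2 = 136 chips; eligible B, C

Pot 1: 132 chips, eligible: B, C, D, E
Pot 2: 45 chips, eligible: B, C, D
Pot 3: 136 chips, eligible: B, C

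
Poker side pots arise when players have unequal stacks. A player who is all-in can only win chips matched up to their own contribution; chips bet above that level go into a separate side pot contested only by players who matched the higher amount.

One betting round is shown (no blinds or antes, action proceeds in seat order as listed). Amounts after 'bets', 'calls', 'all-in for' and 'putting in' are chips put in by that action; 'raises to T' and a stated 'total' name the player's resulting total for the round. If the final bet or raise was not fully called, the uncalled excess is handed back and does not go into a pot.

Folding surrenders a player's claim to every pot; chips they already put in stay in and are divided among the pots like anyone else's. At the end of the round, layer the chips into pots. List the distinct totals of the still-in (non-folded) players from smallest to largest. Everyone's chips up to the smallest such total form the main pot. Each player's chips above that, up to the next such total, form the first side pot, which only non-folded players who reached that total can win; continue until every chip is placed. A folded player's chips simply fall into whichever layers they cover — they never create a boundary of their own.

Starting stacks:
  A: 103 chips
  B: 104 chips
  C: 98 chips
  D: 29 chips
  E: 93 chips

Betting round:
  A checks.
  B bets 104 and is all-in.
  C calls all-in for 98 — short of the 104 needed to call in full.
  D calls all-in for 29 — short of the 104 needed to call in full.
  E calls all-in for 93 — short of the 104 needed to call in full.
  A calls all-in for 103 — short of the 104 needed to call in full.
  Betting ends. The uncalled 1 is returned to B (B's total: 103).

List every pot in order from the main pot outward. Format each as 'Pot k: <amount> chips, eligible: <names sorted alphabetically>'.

Pot 1: 145 chips, eligible: A, B, C, D, E
Pot 2: 256 chips, eligible: A, B, C, E
Pot 3: 15 chips, eligible: A, B, C
Pot 4: 10 chips, eligible: A, B

Derivation:
Contributions (after 1 returned to B): A=103, B=103, C=98, D=29, E=93
Pot levels (distinct totals of non-folded players): 29, 93, 98, 103
Layer 1-29: 29 each from A, B, C, D, E = 29*5 = 145 chips; eligible A, B, C, D, E
Layer 30-93: 64 each from A, B, C, E = 64*4 = 256 chips; eligible A, B, C, E
Layer 94-98: 5 each from A, B, C = 5*3 = 15 chips; eligible A, B, C
Layer 99-103: 5 each from A, B = 5*2 = 10 chips; eligible A, B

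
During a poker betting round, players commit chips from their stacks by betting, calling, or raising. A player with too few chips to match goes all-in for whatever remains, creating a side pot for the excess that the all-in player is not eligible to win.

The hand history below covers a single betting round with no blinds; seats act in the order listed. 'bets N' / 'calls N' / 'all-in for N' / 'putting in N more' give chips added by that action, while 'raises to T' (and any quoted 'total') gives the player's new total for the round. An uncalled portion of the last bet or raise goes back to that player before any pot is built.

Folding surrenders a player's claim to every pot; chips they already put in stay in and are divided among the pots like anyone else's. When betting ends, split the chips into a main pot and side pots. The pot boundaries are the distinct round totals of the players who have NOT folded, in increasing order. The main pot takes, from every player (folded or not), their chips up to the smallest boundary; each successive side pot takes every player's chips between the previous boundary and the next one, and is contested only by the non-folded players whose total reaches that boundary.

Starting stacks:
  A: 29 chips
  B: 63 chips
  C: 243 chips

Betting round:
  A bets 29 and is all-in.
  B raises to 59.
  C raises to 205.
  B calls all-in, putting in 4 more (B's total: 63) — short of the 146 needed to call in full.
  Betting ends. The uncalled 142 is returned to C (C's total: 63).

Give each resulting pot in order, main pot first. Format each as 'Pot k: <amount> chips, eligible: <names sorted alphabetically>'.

Contributions (after 142 returned to C): A=29, B=63, C=63
Pot levels (distinct totals of non-folded players): 29, 63
Layer 1-29: 29 each from A, B, C = 29*3 = 87 chips; eligible A, B, C
Layer 30-63: 34 each from B, C = 34*2 = 68 chips; eligible B, C

Pot 1: 87 chips, eligible: A, B, C
Pot 2: 68 chips, eligible: B, C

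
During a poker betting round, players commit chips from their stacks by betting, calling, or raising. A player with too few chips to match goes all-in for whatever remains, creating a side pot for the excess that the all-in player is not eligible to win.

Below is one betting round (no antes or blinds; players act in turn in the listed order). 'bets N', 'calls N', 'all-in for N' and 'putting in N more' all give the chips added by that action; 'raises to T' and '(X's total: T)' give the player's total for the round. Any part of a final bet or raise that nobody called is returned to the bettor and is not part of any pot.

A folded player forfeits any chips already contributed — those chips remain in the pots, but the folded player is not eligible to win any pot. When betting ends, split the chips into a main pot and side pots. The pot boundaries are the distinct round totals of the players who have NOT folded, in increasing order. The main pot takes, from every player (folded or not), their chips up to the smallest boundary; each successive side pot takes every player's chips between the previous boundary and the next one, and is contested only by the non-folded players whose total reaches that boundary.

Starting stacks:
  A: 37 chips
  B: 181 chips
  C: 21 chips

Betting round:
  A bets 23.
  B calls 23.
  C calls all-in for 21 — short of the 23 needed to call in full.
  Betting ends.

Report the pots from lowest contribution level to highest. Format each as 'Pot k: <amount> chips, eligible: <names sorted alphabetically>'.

Pot 1: 63 chips, eligible: A, B, C
Pot 2: 4 chips, eligible: A, B

Derivation:
Contributions: A=23, B=23, C=21
Pot levels (distinct totals of non-folded players): 21, 23
Layer 1-21: 21 each from A, B, C = 21*3 = 63 chips; eligible A, B, C
Layer 22-23: 2 each from A, B = 2*2 = 4 chips; eligible A, B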